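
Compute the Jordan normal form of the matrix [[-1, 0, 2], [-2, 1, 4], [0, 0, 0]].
J = [[-1, 0, 0], [0, 0, 0], [0, 0, 1]]

The characteristic polynomial is det(xI - A) = x(x - 1)(x + 1), so the eigenvalues are -1 (algebraic multiplicity 1), 0 (algebraic multiplicity 1), 1 (algebraic multiplicity 1).

For λ = -1: algebraic multiplicity 1 gives one 1×1 block.

For λ = 0: algebraic multiplicity 1 gives one 1×1 block.

For λ = 1: algebraic multiplicity 1 gives one 1×1 block.

Assembling the blocks gives the Jordan form J above.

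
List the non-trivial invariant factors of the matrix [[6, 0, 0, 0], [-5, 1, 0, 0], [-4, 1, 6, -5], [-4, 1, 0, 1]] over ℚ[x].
The Jordan structure of A has elementary divisors (x - 1)^2, (x - 6), (x - 6). Arranging the block sizes at each eigenvalue in decreasing order and taking row products gives the invariant factors.

Invariant factors (smallest first, each dividing the next): x - 6, (x - 6)(x - 1)^2.

Check: the last factor (x - 6)(x - 1)^2 is the minimal polynomial, and the product (x - 6)^2(x - 1)^2 is the characteristic polynomial.

x - 6, (x - 6)(x - 1)^2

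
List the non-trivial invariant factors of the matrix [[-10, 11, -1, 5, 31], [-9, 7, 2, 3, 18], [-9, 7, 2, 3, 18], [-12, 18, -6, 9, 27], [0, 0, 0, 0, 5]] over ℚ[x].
The Jordan structure of A has elementary divisors x^2, (x - 3), (x - 5)^2. Arranging the block sizes at each eigenvalue in decreasing order and taking row products gives the invariant factors.

Invariant factors (smallest first, each dividing the next): x^2(x - 5)^2(x - 3).

Check: the last factor x^2(x - 5)^2(x - 3) is the minimal polynomial, and the product x^2(x - 5)^2(x - 3) is the characteristic polynomial.

x^2(x - 5)^2(x - 3)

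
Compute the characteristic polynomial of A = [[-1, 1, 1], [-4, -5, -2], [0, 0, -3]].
xI - A = [[x + 1, -1, -1], [4, x + 5, 2], [0, 0, x + 3]].

Expanding det(xI - A) along the first row:
det(xI - A) = + (x + 1)·det([[x + 5, 2], [0, x + 3]]) - (-1)·det([[4, 2], [0, x + 3]]) + (-1)·det([[4, x + 5], [0, 0]]).

Evaluating gives χ_A(x) = x^3 + 9x^2 + 27x + 27 = (x + 3)^3.

χ_A(x) = (x + 3)^3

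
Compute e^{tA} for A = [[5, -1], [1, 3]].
A has Jordan form J = [[4, 1], [0, 4]] with A = PJP^{-1}, so e^{tA} = P e^{tJ} P^{-1}.

For a Jordan block J_k(λ), e^{tJ_k(λ)} = e^{λt} · (I + tN + t^2 N^2/2! + ... + t^{k-1} N^{k-1}/(k-1)!) where N is the nilpotent superdiagonal part.

Assembling the blocks and conjugating back gives the entries of e^{tA} as shown above.

e^{tA} = [[(t + 1)*e^{4*t}, -t*e^{4*t}], [t*e^{4*t}, (1 - t)*e^{4*t}]]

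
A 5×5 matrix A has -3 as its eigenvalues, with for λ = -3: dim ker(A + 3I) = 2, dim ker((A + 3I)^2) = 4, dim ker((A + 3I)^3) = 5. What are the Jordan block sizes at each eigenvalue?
λ = -3: successive nullity increments [2, 2, 1] count blocks of size ≥ k; block sizes are [3, 2].

Jordan blocks: (-3, 3), (-3, 2)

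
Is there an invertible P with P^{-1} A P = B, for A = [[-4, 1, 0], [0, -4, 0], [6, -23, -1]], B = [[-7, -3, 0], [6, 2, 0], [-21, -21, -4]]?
Both have characteristic polynomial (x + 1)(x + 4)^2, but the minimal polynomial of A is (x + 1)(x + 4)^2 while the minimal polynomial of B is (x + 1)(x + 4). The minimal polynomial is a similarity invariant, so A and B are not similar.

No.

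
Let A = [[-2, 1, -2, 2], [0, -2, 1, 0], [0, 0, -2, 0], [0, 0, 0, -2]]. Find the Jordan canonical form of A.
J = [[-2, 1, 0, 0], [0, -2, 1, 0], [0, 0, -2, 0], [0, 0, 0, -2]]

The characteristic polynomial is det(xI - A) = (x + 2)^4, so the eigenvalues are -2 (algebraic multiplicity 4).

For λ = -2: rank(A + 2I) = 2, rank((A + 2I)^2) = 1, rank((A + 2I)^3) = 0. The eigenspace has dimension 4 - 2 = 2, so there are 2 Jordan blocks; the rank sequence gives block sizes [3, 1].

Assembling the blocks gives the Jordan form J above.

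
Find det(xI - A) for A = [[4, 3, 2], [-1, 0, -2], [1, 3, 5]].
χ_A(x) = (x - 3)^3

xI - A = [[x - 4, -3, -2], [1, x, 2], [-1, -3, x - 5]].

Expanding det(xI - A) along the first row:
det(xI - A) = + (x - 4)·det([[x, 2], [-3, x - 5]]) - (-3)·det([[1, 2], [-1, x - 5]]) + (-2)·det([[1, x], [-1, -3]]).

Evaluating gives χ_A(x) = x^3 - 9x^2 + 27x - 27 = (x - 3)^3.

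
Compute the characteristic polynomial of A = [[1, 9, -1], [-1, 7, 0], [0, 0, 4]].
χ_A(x) = (x - 4)^3

xI - A = [[x - 1, -9, 1], [1, x - 7, 0], [0, 0, x - 4]].

Expanding det(xI - A) along the first row:
det(xI - A) = + (x - 1)·det([[x - 7, 0], [0, x - 4]]) - (-9)·det([[1, 0], [0, x - 4]]) + (1)·det([[1, x - 7], [0, 0]]).

Evaluating gives χ_A(x) = x^3 - 12x^2 + 48x - 64 = (x - 4)^3.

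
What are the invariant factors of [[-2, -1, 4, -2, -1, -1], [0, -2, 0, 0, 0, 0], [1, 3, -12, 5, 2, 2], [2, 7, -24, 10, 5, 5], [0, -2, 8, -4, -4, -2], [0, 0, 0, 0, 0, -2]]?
The Jordan structure of A has elementary divisors (x + 2)^2, (x + 2)^2, (x + 2), (x + 2). Arranging the block sizes at each eigenvalue in decreasing order and taking row products gives the invariant factors.

Invariant factors (smallest first, each dividing the next): x + 2, x + 2, (x + 2)^2, (x + 2)^2.

Check: the last factor (x + 2)^2 is the minimal polynomial, and the product (x + 2)^6 is the characteristic polynomial.

x + 2, x + 2, (x + 2)^2, (x + 2)^2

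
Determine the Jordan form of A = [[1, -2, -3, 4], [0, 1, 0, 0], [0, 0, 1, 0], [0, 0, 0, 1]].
The characteristic polynomial is det(xI - A) = (x - 1)^4, so the eigenvalues are 1 (algebraic multiplicity 4).

For λ = 1: rank(A - I) = 1, rank((A - I)^2) = 0. The eigenspace has dimension 4 - 1 = 3, so there are 3 Jordan blocks; the rank sequence gives block sizes [2, 1, 1].

Assembling the blocks gives the Jordan form J above.

J = [[1, 1, 0, 0], [0, 1, 0, 0], [0, 0, 1, 0], [0, 0, 0, 1]]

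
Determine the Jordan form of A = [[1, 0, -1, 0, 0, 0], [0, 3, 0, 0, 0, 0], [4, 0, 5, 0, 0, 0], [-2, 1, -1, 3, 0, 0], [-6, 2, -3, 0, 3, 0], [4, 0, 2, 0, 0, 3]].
J = [[3, 1, 0, 0, 0, 0], [0, 3, 0, 0, 0, 0], [0, 0, 3, 1, 0, 0], [0, 0, 0, 3, 0, 0], [0, 0, 0, 0, 3, 0], [0, 0, 0, 0, 0, 3]]

The characteristic polynomial is det(xI - A) = (x - 3)^6, so the eigenvalues are 3 (algebraic multiplicity 6).

For λ = 3: rank(A - 3I) = 2, rank((A - 3I)^2) = 0. The eigenspace has dimension 6 - 2 = 4, so there are 4 Jordan blocks; the rank sequence gives block sizes [2, 2, 1, 1].

Assembling the blocks gives the Jordan form J above.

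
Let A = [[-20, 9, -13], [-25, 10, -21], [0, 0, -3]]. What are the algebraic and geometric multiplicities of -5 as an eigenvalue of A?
algebraic multiplicity 2, geometric multiplicity 1

The characteristic polynomial is (x + 3)(x + 5)^2, so the factor x + 5 appears with exponent 2: the algebraic multiplicity is 2.

rank(A + 5I) = 2, so the eigenspace has dimension 3 - 2 = 1: the geometric multiplicity is 1.

Since 1 < 2, A is not diagonalizable.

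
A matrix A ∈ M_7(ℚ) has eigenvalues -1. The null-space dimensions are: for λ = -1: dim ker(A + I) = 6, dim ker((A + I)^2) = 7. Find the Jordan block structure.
λ = -1: successive nullity increments [6, 1] count blocks of size ≥ k; block sizes are [2, 1, 1, 1, 1, 1].

Jordan blocks: (-1, 2), (-1, 1), (-1, 1), (-1, 1), (-1, 1), (-1, 1)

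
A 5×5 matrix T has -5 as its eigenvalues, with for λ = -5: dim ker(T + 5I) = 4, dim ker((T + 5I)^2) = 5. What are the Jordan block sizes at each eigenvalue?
λ = -5: successive nullity increments [4, 1] count blocks of size ≥ k; block sizes are [2, 1, 1, 1].

Jordan blocks: (-5, 2), (-5, 1), (-5, 1), (-5, 1)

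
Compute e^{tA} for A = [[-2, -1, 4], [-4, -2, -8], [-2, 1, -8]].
e^{tA} = [[(2*t + 1)*e^{-4*t}, -t*e^{-4*t}, 4*t*e^{-4*t}], [-4*t*e^{-4*t}, (2*t + 1)*e^{-4*t}, -8*t*e^{-4*t}], [-2*t*e^{-4*t}, t*e^{-4*t}, (1 - 4*t)*e^{-4*t}]]

A has Jordan form J = [[-4, 1, 0], [0, -4, 0], [0, 0, -4]] with A = PJP^{-1}, so e^{tA} = P e^{tJ} P^{-1}.

For a Jordan block J_k(λ), e^{tJ_k(λ)} = e^{λt} · (I + tN + t^2 N^2/2! + ... + t^{k-1} N^{k-1}/(k-1)!) where N is the nilpotent superdiagonal part.

Assembling the blocks and conjugating back gives the entries of e^{tA} as shown above.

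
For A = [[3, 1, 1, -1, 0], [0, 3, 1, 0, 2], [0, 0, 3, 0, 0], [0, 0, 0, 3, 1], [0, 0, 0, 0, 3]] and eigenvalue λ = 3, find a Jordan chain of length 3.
We seek v_1 ∈ ker((A - 3I)^3) \ ker((A - 3I)^2), then set v_{i+1} = (A - 3I) v_i.

One such chain is v_1 = [[0, -3, 1, -2, 0]]^T, v_2 = [[0, 1, 0, 0, 0]]^T, v_3 = [[1, 0, 0, 0, 0]]^T. Check: (A - 3I) v_3 = [[0, 0, 0, 0, 0]]^T = 0.

v_1 = [[0, -3, 1, -2, 0]]^T, v_2 = [[0, 1, 0, 0, 0]]^T, v_3 = [[1, 0, 0, 0, 0]]^T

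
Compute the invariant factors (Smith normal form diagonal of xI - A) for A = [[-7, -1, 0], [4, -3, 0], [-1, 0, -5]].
(x + 5)^3

The Jordan structure of A has elementary divisors (x + 5)^3. Arranging the block sizes at each eigenvalue in decreasing order and taking row products gives the invariant factors.

Invariant factors (smallest first, each dividing the next): (x + 5)^3.

Check: the last factor (x + 5)^3 is the minimal polynomial, and the product (x + 5)^3 is the characteristic polynomial.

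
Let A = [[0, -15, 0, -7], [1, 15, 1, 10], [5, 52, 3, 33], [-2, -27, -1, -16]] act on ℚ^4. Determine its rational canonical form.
R = [[0, 0, 0, -16], [1, 0, 0, 8], [0, 1, 0, -9], [0, 0, 1, 2]]

The invariant factors of A (the non-unit diagonal entries of the Smith normal form of xI - A over ℚ[x]) are (x^2 - x + 4)^2, each dividing the next. The characteristic polynomial is their product, (x^2 - x + 4)^2.

The rational canonical form is the block-diagonal matrix of companion matrices C(f_i):
R = [[0, 0, 0, -16], [1, 0, 0, 8], [0, 1, 0, -9], [0, 0, 1, 2]].

Note the characteristic polynomial does not split into linear factors over ℚ, so A has no Jordan form over ℚ; the rational canonical form exists over any field.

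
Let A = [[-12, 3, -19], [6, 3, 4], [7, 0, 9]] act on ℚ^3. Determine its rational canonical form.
The invariant factors of A (the non-unit diagonal entries of the Smith normal form of xI - A over ℚ[x]) are x^3 - 2x + 3, each dividing the next. The characteristic polynomial is their product, x^3 - 2x + 3.

The rational canonical form is the block-diagonal matrix of companion matrices C(f_i):
R = [[0, 0, -3], [1, 0, 2], [0, 1, 0]].

Note the characteristic polynomial does not split into linear factors over ℚ, so A has no Jordan form over ℚ; the rational canonical form exists over any field.

R = [[0, 0, -3], [1, 0, 2], [0, 1, 0]]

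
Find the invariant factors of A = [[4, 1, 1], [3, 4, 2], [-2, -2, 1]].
The Jordan structure of A has elementary divisors (x - 3)^3. Arranging the block sizes at each eigenvalue in decreasing order and taking row products gives the invariant factors.

Invariant factors (smallest first, each dividing the next): (x - 3)^3.

Check: the last factor (x - 3)^3 is the minimal polynomial, and the product (x - 3)^3 is the characteristic polynomial.

(x - 3)^3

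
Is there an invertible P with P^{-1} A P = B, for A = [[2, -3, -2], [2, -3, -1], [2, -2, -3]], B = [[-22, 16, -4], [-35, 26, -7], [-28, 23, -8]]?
Two matrices over a field are similar if and only if they have the same invariant factors.

Both A and B have characteristic polynomial (x + 1)^2(x + 2) and minimal polynomial (x + 1)^2(x + 2). Computing further, both have invariant factors (x + 1)^2(x + 2). Hence A and B are similar.

Yes.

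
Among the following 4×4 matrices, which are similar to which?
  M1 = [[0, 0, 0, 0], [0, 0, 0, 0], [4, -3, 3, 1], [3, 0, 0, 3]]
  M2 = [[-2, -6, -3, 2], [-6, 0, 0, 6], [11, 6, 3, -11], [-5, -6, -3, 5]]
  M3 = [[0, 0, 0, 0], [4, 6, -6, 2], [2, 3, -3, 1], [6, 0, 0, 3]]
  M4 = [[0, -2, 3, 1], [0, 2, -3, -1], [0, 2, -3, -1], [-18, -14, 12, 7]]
1 class: {M1, M2, M3, M4}

Characteristic polynomials: χ_{M1} = x^2(x - 3)^2, χ_{M2} = x^2(x - 3)^2, χ_{M3} = x^2(x - 3)^2, χ_{M4} = x^2(x - 3)^2.

{M1, M2, M3, M4}: invariant factors x, x(x - 3)^2.

Matrices are similar if and only if their invariant-factor lists agree; the partition into similarity classes is {M1, M2, M3, M4}.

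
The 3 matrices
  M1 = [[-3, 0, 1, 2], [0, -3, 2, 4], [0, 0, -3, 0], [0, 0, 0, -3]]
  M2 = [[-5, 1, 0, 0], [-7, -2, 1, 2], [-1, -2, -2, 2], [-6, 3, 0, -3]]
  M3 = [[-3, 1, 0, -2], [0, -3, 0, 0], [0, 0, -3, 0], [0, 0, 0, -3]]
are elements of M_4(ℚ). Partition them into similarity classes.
Characteristic polynomials: χ_{M1} = (x + 3)^4, χ_{M2} = (x + 3)^4, χ_{M3} = (x + 3)^4.

{M1, M3}: invariant factors x + 3, x + 3, (x + 3)^2.

{M2}: invariant factors x + 3, (x + 3)^3.

Matrices are similar if and only if their invariant-factor lists agree; the partition into similarity classes is {M1, M3}, {M2}.

2 classes: {M1, M3}, {M2}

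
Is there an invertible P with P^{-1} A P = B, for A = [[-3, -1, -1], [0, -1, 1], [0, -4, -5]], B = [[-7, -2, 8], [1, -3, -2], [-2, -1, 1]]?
Yes.

Two matrices over a field are similar if and only if they have the same invariant factors.

Both A and B have characteristic polynomial (x + 3)^3 and minimal polynomial (x + 3)^3. Computing further, both have invariant factors (x + 3)^3. Hence A and B are similar.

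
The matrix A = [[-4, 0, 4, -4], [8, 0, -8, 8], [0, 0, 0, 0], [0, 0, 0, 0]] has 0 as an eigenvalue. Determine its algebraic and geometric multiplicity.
The characteristic polynomial is x^3(x + 4), so the factor x appears with exponent 3: the algebraic multiplicity is 3.

rank(A) = 1, so the eigenspace has dimension 4 - 1 = 3: the geometric multiplicity is 3.

algebraic multiplicity 3, geometric multiplicity 3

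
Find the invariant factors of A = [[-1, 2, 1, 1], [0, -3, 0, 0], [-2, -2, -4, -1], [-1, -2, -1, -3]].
x + 3, (x + 2)(x + 3)^2

The Jordan structure of A has elementary divisors (x + 3)^2, (x + 3), (x + 2). Arranging the block sizes at each eigenvalue in decreasing order and taking row products gives the invariant factors.

Invariant factors (smallest first, each dividing the next): x + 3, (x + 2)(x + 3)^2.

Check: the last factor (x + 2)(x + 3)^2 is the minimal polynomial, and the product (x + 2)(x + 3)^3 is the characteristic polynomial.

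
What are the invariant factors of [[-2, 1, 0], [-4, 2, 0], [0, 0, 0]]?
The Jordan structure of A has elementary divisors x^2, x. Arranging the block sizes at each eigenvalue in decreasing order and taking row products gives the invariant factors.

Invariant factors (smallest first, each dividing the next): x, x^2.

Check: the last factor x^2 is the minimal polynomial, and the product x^3 is the characteristic polynomial.

x, x^2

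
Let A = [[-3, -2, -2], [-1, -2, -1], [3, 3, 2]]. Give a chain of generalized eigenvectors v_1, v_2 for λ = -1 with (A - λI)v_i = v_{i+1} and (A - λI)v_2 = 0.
We seek v_1 ∈ ker((A + I)^2) \ ker(A + I), then set v_{i+1} = (A + I) v_i.

One such chain is v_1 = [[1, 1, -1]]^T, v_2 = [[-2, -1, 3]]^T. Check: (A + I) v_2 = [[0, 0, 0]]^T = 0.

v_1 = [[1, 1, -1]]^T, v_2 = [[-2, -1, 3]]^T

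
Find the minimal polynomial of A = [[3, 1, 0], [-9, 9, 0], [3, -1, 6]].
The characteristic polynomial factors as (x - 6)^3. The minimal polynomial is ∏(x - λ)^{k_λ} where k_λ is the size of the largest Jordan block at λ.

For λ = 6: rank(A - 6I) = 1, and the largest Jordan block has size 2 (the smallest k with rank((A - 6I)^k) = rank((A - 6I)^(k+1))).

So m_A(x) = (x - 6)^2.

m_A(x) = (x - 6)^2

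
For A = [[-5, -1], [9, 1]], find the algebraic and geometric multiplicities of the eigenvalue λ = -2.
The characteristic polynomial is (x + 2)^2, so the factor x + 2 appears with exponent 2: the algebraic multiplicity is 2.

rank(A + 2I) = 1, so the eigenspace has dimension 2 - 1 = 1: the geometric multiplicity is 1.

Since 1 < 2, A is not diagonalizable.

algebraic multiplicity 2, geometric multiplicity 1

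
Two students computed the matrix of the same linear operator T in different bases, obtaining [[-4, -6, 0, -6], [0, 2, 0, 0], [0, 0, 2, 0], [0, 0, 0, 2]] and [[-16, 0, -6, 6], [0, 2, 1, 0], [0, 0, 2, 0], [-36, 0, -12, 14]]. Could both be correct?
No.

Both have characteristic polynomial (x - 2)^3(x + 4), but the minimal polynomial of A is (x - 2)(x + 4) while the minimal polynomial of B is (x - 2)^2(x + 4). The minimal polynomial is a similarity invariant, so A and B are not similar.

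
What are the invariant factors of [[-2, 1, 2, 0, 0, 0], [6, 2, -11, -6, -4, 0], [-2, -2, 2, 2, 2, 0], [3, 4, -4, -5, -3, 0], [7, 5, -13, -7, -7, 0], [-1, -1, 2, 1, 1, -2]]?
The Jordan structure of A has elementary divisors (x + 2)^3, (x + 2)^2, (x + 2). Arranging the block sizes at each eigenvalue in decreasing order and taking row products gives the invariant factors.

Invariant factors (smallest first, each dividing the next): x + 2, (x + 2)^2, (x + 2)^3.

Check: the last factor (x + 2)^3 is the minimal polynomial, and the product (x + 2)^6 is the characteristic polynomial.

x + 2, (x + 2)^2, (x + 2)^3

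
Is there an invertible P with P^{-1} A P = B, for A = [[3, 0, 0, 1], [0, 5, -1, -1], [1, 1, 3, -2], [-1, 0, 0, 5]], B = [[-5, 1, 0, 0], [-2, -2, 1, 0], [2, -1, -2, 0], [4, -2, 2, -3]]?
trace(A) = 16 but trace(B) = -12. The trace is a similarity invariant, so A and B are not similar.

No.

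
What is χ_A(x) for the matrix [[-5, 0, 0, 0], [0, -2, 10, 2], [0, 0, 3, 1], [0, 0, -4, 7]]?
χ_A(x) = (x - 5)^2(x + 2)(x + 5)

xI - A = [[x + 5, 0, 0, 0], [0, x + 2, -10, -2], [0, 0, x - 3, -1], [0, 0, 4, x - 7]].

Expanding det(xI - A) along the first row:
det(xI - A) = + (x + 5)·det([[x + 2, -10, -2], [0, x - 3, -1], [0, 4, x - 7]]) - (0)·det([[0, -10, -2], [0, x - 3, -1], [0, 4, x - 7]]) + (0)·det([[0, x + 2, -2], [0, 0, -1], [0, 0, x - 7]]) - (0)·det([[0, x + 2, -10], [0, 0, x - 3], [0, 0, 4]]).

Evaluating gives χ_A(x) = x^4 - 3x^3 - 35x^2 + 75x + 250 = (x - 5)^2(x + 2)(x + 5).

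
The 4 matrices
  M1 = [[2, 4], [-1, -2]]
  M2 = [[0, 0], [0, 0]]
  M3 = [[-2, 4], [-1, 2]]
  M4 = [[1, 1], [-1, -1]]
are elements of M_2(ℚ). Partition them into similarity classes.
Characteristic polynomials: χ_{M1} = x^2, χ_{M2} = x^2, χ_{M3} = x^2, χ_{M4} = x^2.

{M1, M3, M4}: invariant factors x^2.

{M2}: invariant factors x, x.

Matrices are similar if and only if their invariant-factor lists agree; the partition into similarity classes is {M1, M3, M4}, {M2}.

2 classes: {M1, M3, M4}, {M2}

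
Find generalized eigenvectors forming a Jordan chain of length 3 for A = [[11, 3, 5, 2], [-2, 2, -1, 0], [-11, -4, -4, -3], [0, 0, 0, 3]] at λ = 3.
We seek v_1 ∈ ker((A - 3I)^3) \ ker((A - 3I)^2), then set v_{i+1} = (A - 3I) v_i.

One such chain is v_1 = [[-2, -1, 4, 0]]^T, v_2 = [[1, 1, -2, 0]]^T, v_3 = [[1, -1, -1, 0]]^T. Check: (A - 3I) v_3 = [[0, 0, 0, 0]]^T = 0.

v_1 = [[-2, -1, 4, 0]]^T, v_2 = [[1, 1, -2, 0]]^T, v_3 = [[1, -1, -1, 0]]^T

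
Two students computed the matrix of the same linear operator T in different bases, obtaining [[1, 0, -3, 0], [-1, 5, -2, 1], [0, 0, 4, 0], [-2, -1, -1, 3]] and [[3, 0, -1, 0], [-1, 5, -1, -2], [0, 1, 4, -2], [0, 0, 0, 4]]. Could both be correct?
No.

trace(A) = 13 but trace(B) = 16. The trace is a similarity invariant, so A and B are not similar.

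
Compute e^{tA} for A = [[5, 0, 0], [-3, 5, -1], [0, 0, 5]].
e^{tA} = [[e^{5*t}, 0, 0], [-3*t*e^{5*t}, e^{5*t}, -t*e^{5*t}], [0, 0, e^{5*t}]]

A has Jordan form J = [[5, 1, 0], [0, 5, 0], [0, 0, 5]] with A = PJP^{-1}, so e^{tA} = P e^{tJ} P^{-1}.

For a Jordan block J_k(λ), e^{tJ_k(λ)} = e^{λt} · (I + tN + t^2 N^2/2! + ... + t^{k-1} N^{k-1}/(k-1)!) where N is the nilpotent superdiagonal part.

Assembling the blocks and conjugating back gives the entries of e^{tA} as shown above.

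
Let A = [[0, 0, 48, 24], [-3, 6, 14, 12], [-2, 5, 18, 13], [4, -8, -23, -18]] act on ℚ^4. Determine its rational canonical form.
R = [[0, 0, 0, 24], [1, 0, 0, 2], [0, 1, 0, -1], [0, 0, 1, 6]]

The invariant factors of A (the non-unit diagonal entries of the Smith normal form of xI - A over ℚ[x]) are (x - 6)(x^3 + x + 4), each dividing the next. The characteristic polynomial is their product, (x - 6)(x^3 + x + 4).

The rational canonical form is the block-diagonal matrix of companion matrices C(f_i):
R = [[0, 0, 0, 24], [1, 0, 0, 2], [0, 1, 0, -1], [0, 0, 1, 6]].

Note the characteristic polynomial does not split into linear factors over ℚ, so A has no Jordan form over ℚ; the rational canonical form exists over any field.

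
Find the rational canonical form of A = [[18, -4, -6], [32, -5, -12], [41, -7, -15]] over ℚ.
R = [[0, 0, 0], [1, 0, -5], [0, 1, -2]]

The invariant factors of A (the non-unit diagonal entries of the Smith normal form of xI - A over ℚ[x]) are x(x^2 + 2x + 5), each dividing the next. The characteristic polynomial is their product, x(x^2 + 2x + 5).

The rational canonical form is the block-diagonal matrix of companion matrices C(f_i):
R = [[0, 0, 0], [1, 0, -5], [0, 1, -2]].

Note the characteristic polynomial does not split into linear factors over ℚ, so A has no Jordan form over ℚ; the rational canonical form exists over any field.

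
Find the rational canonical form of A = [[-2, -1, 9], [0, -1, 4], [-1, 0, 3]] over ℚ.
The invariant factors of A (the non-unit diagonal entries of the Smith normal form of xI - A over ℚ[x]) are x^3 + 2x - 1, each dividing the next. The characteristic polynomial is their product, x^3 + 2x - 1.

The rational canonical form is the block-diagonal matrix of companion matrices C(f_i):
R = [[0, 0, 1], [1, 0, -2], [0, 1, 0]].

Note the characteristic polynomial does not split into linear factors over ℚ, so A has no Jordan form over ℚ; the rational canonical form exists over any field.

R = [[0, 0, 1], [1, 0, -2], [0, 1, 0]]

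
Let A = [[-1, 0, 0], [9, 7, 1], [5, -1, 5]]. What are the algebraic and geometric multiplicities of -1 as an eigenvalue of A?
The characteristic polynomial is (x - 6)^2(x + 1), so the factor x + 1 appears with exponent 1: the algebraic multiplicity is 1.

rank(A + I) = 2, so the eigenspace has dimension 3 - 2 = 1: the geometric multiplicity is 1.

algebraic multiplicity 1, geometric multiplicity 1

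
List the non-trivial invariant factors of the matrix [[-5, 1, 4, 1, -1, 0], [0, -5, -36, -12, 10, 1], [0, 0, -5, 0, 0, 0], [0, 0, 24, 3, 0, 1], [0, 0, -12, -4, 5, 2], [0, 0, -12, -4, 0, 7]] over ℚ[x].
The Jordan structure of A has elementary divisors (x + 5)^2, (x + 5), (x - 5)^2, (x - 5). Arranging the block sizes at each eigenvalue in decreasing order and taking row products gives the invariant factors.

Invariant factors (smallest first, each dividing the next): (x - 5)(x + 5), (x - 5)^2(x + 5)^2.

Check: the last factor (x - 5)^2(x + 5)^2 is the minimal polynomial, and the product (x - 5)^3(x + 5)^3 is the characteristic polynomial.

(x - 5)(x + 5), (x - 5)^2(x + 5)^2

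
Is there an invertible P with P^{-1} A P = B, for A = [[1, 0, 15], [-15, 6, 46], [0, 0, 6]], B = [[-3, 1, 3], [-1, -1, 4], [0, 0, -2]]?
trace(A) = 13 but trace(B) = -6. The trace is a similarity invariant, so A and B are not similar.

No.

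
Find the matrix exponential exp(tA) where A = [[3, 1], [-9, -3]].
A has Jordan form J = [[0, 1], [0, 0]] with A = PJP^{-1}, so e^{tA} = P e^{tJ} P^{-1}.

For a Jordan block J_k(λ), e^{tJ_k(λ)} = e^{λt} · (I + tN + t^2 N^2/2! + ... + t^{k-1} N^{k-1}/(k-1)!) where N is the nilpotent superdiagonal part.

Assembling the blocks and conjugating back gives the entries of e^{tA} as shown above.

e^{tA} = [[3*t + 1, t], [-9*t, 1 - 3*t]]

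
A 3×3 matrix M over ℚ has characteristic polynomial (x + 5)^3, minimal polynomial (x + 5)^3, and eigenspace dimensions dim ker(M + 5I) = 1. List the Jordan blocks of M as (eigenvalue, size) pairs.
Jordan blocks: (-5, 3)

λ = -5: algebraic multiplicity 3 (exponent in χ_M), largest block size 3 (exponent in m_M), 1 block (geometric multiplicity). This forces block sizes [3].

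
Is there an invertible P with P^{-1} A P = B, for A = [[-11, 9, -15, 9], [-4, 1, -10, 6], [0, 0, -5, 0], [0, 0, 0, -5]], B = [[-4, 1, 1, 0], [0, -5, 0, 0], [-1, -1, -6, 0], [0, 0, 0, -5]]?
Two matrices over a field are similar if and only if they have the same invariant factors.

Both A and B have characteristic polynomial (x + 5)^4 and minimal polynomial (x + 5)^2. Computing further, both have invariant factors x + 5, x + 5, (x + 5)^2. Hence A and B are similar.

Yes.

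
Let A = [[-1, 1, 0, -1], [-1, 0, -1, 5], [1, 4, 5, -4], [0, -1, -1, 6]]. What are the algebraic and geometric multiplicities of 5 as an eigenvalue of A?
The characteristic polynomial is x^2(x - 5)^2, so the factor x - 5 appears with exponent 2: the algebraic multiplicity is 2.

rank(A - 5I) = 3, so the eigenspace has dimension 4 - 3 = 1: the geometric multiplicity is 1.

Since 1 < 2, A is not diagonalizable.

algebraic multiplicity 2, geometric multiplicity 1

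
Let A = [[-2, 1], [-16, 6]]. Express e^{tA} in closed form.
e^{tA} = [[(1 - 4*t)*e^{2*t}, t*e^{2*t}], [-16*t*e^{2*t}, (4*t + 1)*e^{2*t}]]

A has Jordan form J = [[2, 1], [0, 2]] with A = PJP^{-1}, so e^{tA} = P e^{tJ} P^{-1}.

For a Jordan block J_k(λ), e^{tJ_k(λ)} = e^{λt} · (I + tN + t^2 N^2/2! + ... + t^{k-1} N^{k-1}/(k-1)!) where N is the nilpotent superdiagonal part.

Assembling the blocks and conjugating back gives the entries of e^{tA} as shown above.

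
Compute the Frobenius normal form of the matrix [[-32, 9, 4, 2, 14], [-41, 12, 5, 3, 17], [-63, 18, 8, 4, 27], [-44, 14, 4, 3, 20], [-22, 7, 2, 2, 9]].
R = [[0, 0, 0, 0, -1], [1, 0, 0, 0, -4], [0, 1, 0, 0, 1], [0, 0, 1, 0, 5], [0, 0, 0, 1, 0]]

The invariant factors of A (the non-unit diagonal entries of the Smith normal form of xI - A over ℚ[x]) are (x - 1)(x + 1)(x^3 - 4x - 1), each dividing the next. The characteristic polynomial is their product, (x - 1)(x + 1)(x^3 - 4x - 1).

The rational canonical form is the block-diagonal matrix of companion matrices C(f_i):
R = [[0, 0, 0, 0, -1], [1, 0, 0, 0, -4], [0, 1, 0, 0, 1], [0, 0, 1, 0, 5], [0, 0, 0, 1, 0]].

Note the characteristic polynomial does not split into linear factors over ℚ, so A has no Jordan form over ℚ; the rational canonical form exists over any field.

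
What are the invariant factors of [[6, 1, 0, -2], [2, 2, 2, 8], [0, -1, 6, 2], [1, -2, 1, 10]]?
The Jordan structure of A has elementary divisors (x - 6)^2, (x - 6)^2. Arranging the block sizes at each eigenvalue in decreasing order and taking row products gives the invariant factors.

Invariant factors (smallest first, each dividing the next): (x - 6)^2, (x - 6)^2.

Check: the last factor (x - 6)^2 is the minimal polynomial, and the product (x - 6)^4 is the characteristic polynomial.

(x - 6)^2, (x - 6)^2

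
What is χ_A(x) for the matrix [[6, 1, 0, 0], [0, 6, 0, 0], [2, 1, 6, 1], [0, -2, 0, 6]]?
xI - A = [[x - 6, -1, 0, 0], [0, x - 6, 0, 0], [-2, -1, x - 6, -1], [0, 2, 0, x - 6]].

Expanding det(xI - A) along the first row:
det(xI - A) = + (x - 6)·det([[x - 6, 0, 0], [-1, x - 6, -1], [2, 0, x - 6]]) - (-1)·det([[0, 0, 0], [-2, x - 6, -1], [0, 0, x - 6]]) + (0)·det([[0, x - 6, 0], [-2, -1, -1], [0, 2, x - 6]]) - (0)·det([[0, x - 6, 0], [-2, -1, x - 6], [0, 2, 0]]).

Evaluating gives χ_A(x) = x^4 - 24x^3 + 216x^2 - 864x + 1296 = (x - 6)^4.

χ_A(x) = (x - 6)^4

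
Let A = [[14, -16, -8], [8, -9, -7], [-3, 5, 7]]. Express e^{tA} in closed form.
A has Jordan form J = [[4, 1, 0], [0, 4, 1], [0, 0, 4]] with A = PJP^{-1}, so e^{tA} = P e^{tJ} P^{-1}.

For a Jordan block J_k(λ), e^{tJ_k(λ)} = e^{λt} · (I + tN + t^2 N^2/2! + ... + t^{k-1} N^{k-1}/(k-1)!) where N is the nilpotent superdiagonal part.

Assembling the blocks and conjugating back gives the entries of e^{tA} as shown above.

e^{tA} = [[(-2*t^2 + 10*t + 1)*e^{4*t}, 4*t*(t - 4)*e^{4*t}, 4*t*(t - 2)*e^{4*t}], [t*(16 - 3*t)*e^{4*t}/2, (3*t^2 - 13*t + 1)*e^{4*t}, t*(3*t - 7)*e^{4*t}], [t*(t - 6)*e^{4*t}/2, t*(5 - t)*e^{4*t}, (-t^2 + 3*t + 1)*e^{4*t}]]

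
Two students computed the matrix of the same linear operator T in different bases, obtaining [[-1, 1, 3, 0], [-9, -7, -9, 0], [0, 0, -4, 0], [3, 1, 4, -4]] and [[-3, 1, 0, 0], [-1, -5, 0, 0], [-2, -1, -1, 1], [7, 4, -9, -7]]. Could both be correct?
Yes.

Two matrices over a field are similar if and only if they have the same invariant factors.

Both A and B have characteristic polynomial (x + 4)^4 and minimal polynomial (x + 4)^2. Computing further, both have invariant factors (x + 4)^2, (x + 4)^2. Hence A and B are similar.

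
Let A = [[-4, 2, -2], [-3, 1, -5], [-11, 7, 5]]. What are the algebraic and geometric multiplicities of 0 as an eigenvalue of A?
algebraic multiplicity 2, geometric multiplicity 1

The characteristic polynomial is x^2(x - 2), so the factor x appears with exponent 2: the algebraic multiplicity is 2.

rank(A) = 2, so the eigenspace has dimension 3 - 2 = 1: the geometric multiplicity is 1.

Since 1 < 2, A is not diagonalizable.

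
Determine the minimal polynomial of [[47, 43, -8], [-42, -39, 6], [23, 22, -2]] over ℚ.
m_A(x) = x(x - 3)^2

The characteristic polynomial factors as x(x - 3)^2. The minimal polynomial is ∏(x - λ)^{k_λ} where k_λ is the size of the largest Jordan block at λ.

For λ = 0: rank(A) = 2, and the largest Jordan block has size 1 (the smallest k with rank(A^k) = rank(A^(k+1))).
For λ = 3: rank(A - 3I) = 2, and the largest Jordan block has size 2 (the smallest k with rank((A - 3I)^k) = rank((A - 3I)^(k+1))).

So m_A(x) = x(x - 3)^2.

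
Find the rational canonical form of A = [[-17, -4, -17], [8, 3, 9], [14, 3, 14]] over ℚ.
The invariant factors of A (the non-unit diagonal entries of the Smith normal form of xI - A over ℚ[x]) are x^3 - 4x + 5, each dividing the next. The characteristic polynomial is their product, x^3 - 4x + 5.

The rational canonical form is the block-diagonal matrix of companion matrices C(f_i):
R = [[0, 0, -5], [1, 0, 4], [0, 1, 0]].

Note the characteristic polynomial does not split into linear factors over ℚ, so A has no Jordan form over ℚ; the rational canonical form exists over any field.

R = [[0, 0, -5], [1, 0, 4], [0, 1, 0]]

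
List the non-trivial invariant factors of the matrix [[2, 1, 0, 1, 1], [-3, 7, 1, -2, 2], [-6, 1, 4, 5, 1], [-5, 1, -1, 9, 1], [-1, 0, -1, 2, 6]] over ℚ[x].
x - 6, (x - 6)^2(x - 5)^2

The Jordan structure of A has elementary divisors (x - 5)^2, (x - 6)^2, (x - 6). Arranging the block sizes at each eigenvalue in decreasing order and taking row products gives the invariant factors.

Invariant factors (smallest first, each dividing the next): x - 6, (x - 6)^2(x - 5)^2.

Check: the last factor (x - 6)^2(x - 5)^2 is the minimal polynomial, and the product (x - 6)^3(x - 5)^2 is the characteristic polynomial.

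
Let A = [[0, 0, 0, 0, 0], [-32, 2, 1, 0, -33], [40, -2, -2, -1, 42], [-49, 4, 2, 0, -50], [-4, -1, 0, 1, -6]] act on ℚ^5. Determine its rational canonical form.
R = [[0, 0, 0, 0, 0], [1, 0, 0, 0, -16], [0, 1, 0, 0, -24], [0, 0, 1, 0, -17], [0, 0, 0, 1, -6]]

The invariant factors of A (the non-unit diagonal entries of the Smith normal form of xI - A over ℚ[x]) are x(x^2 + 3x + 4)^2, each dividing the next. The characteristic polynomial is their product, x(x^2 + 3x + 4)^2.

The rational canonical form is the block-diagonal matrix of companion matrices C(f_i):
R = [[0, 0, 0, 0, 0], [1, 0, 0, 0, -16], [0, 1, 0, 0, -24], [0, 0, 1, 0, -17], [0, 0, 0, 1, -6]].

Note the characteristic polynomial does not split into linear factors over ℚ, so A has no Jordan form over ℚ; the rational canonical form exists over any field.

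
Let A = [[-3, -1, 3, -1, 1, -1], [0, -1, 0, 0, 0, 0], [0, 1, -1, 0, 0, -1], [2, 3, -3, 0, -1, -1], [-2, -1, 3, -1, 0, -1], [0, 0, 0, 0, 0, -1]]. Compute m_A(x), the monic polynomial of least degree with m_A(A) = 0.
m_A(x) = (x + 1)^3

The characteristic polynomial factors as (x + 1)^6. The minimal polynomial is ∏(x - λ)^{k_λ} where k_λ is the size of the largest Jordan block at λ.

For λ = -1: rank(A + I) = 2, and the largest Jordan block has size 3 (the smallest k with rank((A + I)^k) = rank((A + I)^(k+1))).

So m_A(x) = (x + 1)^3.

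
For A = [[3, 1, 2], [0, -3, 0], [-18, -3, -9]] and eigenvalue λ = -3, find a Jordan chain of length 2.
We seek v_1 ∈ ker((A + 3I)^2) \ ker(A + 3I), then set v_{i+1} = (A + 3I) v_i.

One such chain is v_1 = [[0, 1, 0]]^T, v_2 = [[1, 0, -3]]^T. Check: (A + 3I) v_2 = [[0, 0, 0]]^T = 0.

v_1 = [[0, 1, 0]]^T, v_2 = [[1, 0, -3]]^T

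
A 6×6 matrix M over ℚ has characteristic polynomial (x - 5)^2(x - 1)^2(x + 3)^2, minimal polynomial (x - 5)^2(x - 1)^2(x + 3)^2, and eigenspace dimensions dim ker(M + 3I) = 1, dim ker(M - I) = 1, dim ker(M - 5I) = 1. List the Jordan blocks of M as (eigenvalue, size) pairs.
λ = -3: algebraic multiplicity 2 (exponent in χ_M), largest block size 2 (exponent in m_M), 1 block (geometric multiplicity). This forces block sizes [2].
λ = 1: algebraic multiplicity 2 (exponent in χ_M), largest block size 2 (exponent in m_M), 1 block (geometric multiplicity). This forces block sizes [2].
λ = 5: algebraic multiplicity 2 (exponent in χ_M), largest block size 2 (exponent in m_M), 1 block (geometric multiplicity). This forces block sizes [2].

Jordan blocks: (-3, 2), (1, 2), (5, 2)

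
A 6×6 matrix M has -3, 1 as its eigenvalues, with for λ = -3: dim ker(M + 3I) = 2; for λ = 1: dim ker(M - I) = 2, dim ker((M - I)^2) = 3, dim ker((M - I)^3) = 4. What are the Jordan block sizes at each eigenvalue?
λ = -3: successive nullity increments [2] count blocks of size ≥ k; block sizes are [1, 1].
λ = 1: successive nullity increments [2, 1, 1] count blocks of size ≥ k; block sizes are [3, 1].

Jordan blocks: (-3, 1), (-3, 1), (1, 3), (1, 1)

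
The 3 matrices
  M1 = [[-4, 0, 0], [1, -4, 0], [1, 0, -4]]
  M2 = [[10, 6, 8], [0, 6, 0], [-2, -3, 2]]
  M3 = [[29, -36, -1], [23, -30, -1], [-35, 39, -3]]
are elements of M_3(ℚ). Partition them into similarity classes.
3 classes: {M1}, {M2}, {M3}

Characteristic polynomials: χ_{M1} = (x + 4)^3, χ_{M2} = (x - 6)^3, χ_{M3} = (x - 6)(x + 5)^2.

{M1}: invariant factors x + 4, (x + 4)^2.

{M2}: invariant factors x - 6, (x - 6)^2.

{M3}: invariant factors (x - 6)(x + 5)^2.

Matrices are similar if and only if their invariant-factor lists agree; the partition into similarity classes is {M1}, {M2}, {M3}.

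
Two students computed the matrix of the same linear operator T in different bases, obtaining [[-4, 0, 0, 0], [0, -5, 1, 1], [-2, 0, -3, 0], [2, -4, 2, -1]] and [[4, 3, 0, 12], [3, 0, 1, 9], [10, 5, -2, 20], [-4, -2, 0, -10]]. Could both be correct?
No.

trace(A) = -13 but trace(B) = -8. The trace is a similarity invariant, so A and B are not similar.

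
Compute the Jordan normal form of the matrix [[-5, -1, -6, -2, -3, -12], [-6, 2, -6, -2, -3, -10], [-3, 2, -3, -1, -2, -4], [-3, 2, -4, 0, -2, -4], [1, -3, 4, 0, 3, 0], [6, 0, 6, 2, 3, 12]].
The characteristic polynomial is det(xI - A) = (x - 2)^3(x - 1)^3, so the eigenvalues are 1 (algebraic multiplicity 3), 2 (algebraic multiplicity 3).

For λ = 1: rank(A - I) = 4, rank((A - I)^2) = 3. The eigenspace has dimension 6 - 4 = 2, so there are 2 Jordan blocks; the rank sequence gives block sizes [2, 1].

For λ = 2: rank(A - 2I) = 4, rank((A - 2I)^2) = 3. The eigenspace has dimension 6 - 4 = 2, so there are 2 Jordan blocks; the rank sequence gives block sizes [2, 1].

Assembling the blocks gives the Jordan form J above.

J = [[1, 1, 0, 0, 0, 0], [0, 1, 0, 0, 0, 0], [0, 0, 1, 0, 0, 0], [0, 0, 0, 2, 1, 0], [0, 0, 0, 0, 2, 0], [0, 0, 0, 0, 0, 2]]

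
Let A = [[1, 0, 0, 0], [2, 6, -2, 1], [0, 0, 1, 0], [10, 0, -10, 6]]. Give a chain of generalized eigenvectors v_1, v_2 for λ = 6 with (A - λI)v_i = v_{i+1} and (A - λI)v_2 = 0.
We seek v_1 ∈ ker((A - 6I)^2) \ ker(A - 6I), then set v_{i+1} = (A - 6I) v_i.

One such chain is v_1 = [[0, 0, 0, 1]]^T, v_2 = [[0, 1, 0, 0]]^T. Check: (A - 6I) v_2 = [[0, 0, 0, 0]]^T = 0.

v_1 = [[0, 0, 0, 1]]^T, v_2 = [[0, 1, 0, 0]]^T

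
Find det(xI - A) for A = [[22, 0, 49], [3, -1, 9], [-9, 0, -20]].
χ_A(x) = (x - 1)^2(x + 1)

xI - A = [[x - 22, 0, -49], [-3, x + 1, -9], [9, 0, x + 20]].

Expanding det(xI - A) along the first row:
det(xI - A) = + (x - 22)·det([[x + 1, -9], [0, x + 20]]) - (0)·det([[-3, -9], [9, x + 20]]) + (-49)·det([[-3, x + 1], [9, 0]]).

Evaluating gives χ_A(x) = x^3 - x^2 - x + 1 = (x - 1)^2(x + 1).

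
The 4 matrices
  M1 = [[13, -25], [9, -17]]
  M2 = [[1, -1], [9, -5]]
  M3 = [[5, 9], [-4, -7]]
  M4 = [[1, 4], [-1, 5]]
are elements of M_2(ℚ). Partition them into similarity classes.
Characteristic polynomials: χ_{M1} = (x + 2)^2, χ_{M2} = (x + 2)^2, χ_{M3} = (x + 1)^2, χ_{M4} = (x - 3)^2.

{M1, M2}: invariant factors (x + 2)^2.

{M3}: invariant factors (x + 1)^2.

{M4}: invariant factors (x - 3)^2.

Matrices are similar if and only if their invariant-factor lists agree; the partition into similarity classes is {M1, M2}, {M3}, {M4}.

3 classes: {M1, M2}, {M3}, {M4}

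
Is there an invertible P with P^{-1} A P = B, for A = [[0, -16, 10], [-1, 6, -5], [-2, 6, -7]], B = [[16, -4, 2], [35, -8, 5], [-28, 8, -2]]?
No.

trace(A) = -1 but trace(B) = 6. The trace is a similarity invariant, so A and B are not similar.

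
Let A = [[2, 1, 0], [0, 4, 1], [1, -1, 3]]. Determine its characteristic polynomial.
χ_A(x) = (x - 3)^3

xI - A = [[x - 2, -1, 0], [0, x - 4, -1], [-1, 1, x - 3]].

Expanding det(xI - A) along the first row:
det(xI - A) = + (x - 2)·det([[x - 4, -1], [1, x - 3]]) - (-1)·det([[0, -1], [-1, x - 3]]) + (0)·det([[0, x - 4], [-1, 1]]).

Evaluating gives χ_A(x) = x^3 - 9x^2 + 27x - 27 = (x - 3)^3.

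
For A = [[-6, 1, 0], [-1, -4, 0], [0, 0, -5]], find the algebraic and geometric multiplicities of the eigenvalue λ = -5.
algebraic multiplicity 3, geometric multiplicity 2

The characteristic polynomial is (x + 5)^3, so the factor x + 5 appears with exponent 3: the algebraic multiplicity is 3.

rank(A + 5I) = 1, so the eigenspace has dimension 3 - 1 = 2: the geometric multiplicity is 2.

Since 2 < 3, A is not diagonalizable.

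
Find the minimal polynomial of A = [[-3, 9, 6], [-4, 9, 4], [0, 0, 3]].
m_A(x) = (x - 3)^2

The characteristic polynomial factors as (x - 3)^3. The minimal polynomial is ∏(x - λ)^{k_λ} where k_λ is the size of the largest Jordan block at λ.

For λ = 3: rank(A - 3I) = 1, and the largest Jordan block has size 2 (the smallest k with rank((A - 3I)^k) = rank((A - 3I)^(k+1))).

So m_A(x) = (x - 3)^2.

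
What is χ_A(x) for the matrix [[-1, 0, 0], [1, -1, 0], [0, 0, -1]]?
xI - A = [[x + 1, 0, 0], [-1, x + 1, 0], [0, 0, x + 1]].

Expanding det(xI - A) along the first row:
det(xI - A) = + (x + 1)·det([[x + 1, 0], [0, x + 1]]) - (0)·det([[-1, 0], [0, x + 1]]) + (0)·det([[-1, x + 1], [0, 0]]).

Evaluating gives χ_A(x) = x^3 + 3x^2 + 3x + 1 = (x + 1)^3.

χ_A(x) = (x + 1)^3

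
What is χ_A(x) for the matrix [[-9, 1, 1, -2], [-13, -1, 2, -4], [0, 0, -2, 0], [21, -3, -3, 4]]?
χ_A(x) = (x + 2)^4

xI - A = [[x + 9, -1, -1, 2], [13, x + 1, -2, 4], [0, 0, x + 2, 0], [-21, 3, 3, x - 4]].

Expanding det(xI - A) along the first row:
det(xI - A) = + (x + 9)·det([[x + 1, -2, 4], [0, x + 2, 0], [3, 3, x - 4]]) - (-1)·det([[13, -2, 4], [0, x + 2, 0], [-21, 3, x - 4]]) + (-1)·det([[13, x + 1, 4], [0, 0, 0], [-21, 3, x - 4]]) - (2)·det([[13, x + 1, -2], [0, 0, x + 2], [-21, 3, 3]]).

Evaluating gives χ_A(x) = x^4 + 8x^3 + 24x^2 + 32x + 16 = (x + 2)^4.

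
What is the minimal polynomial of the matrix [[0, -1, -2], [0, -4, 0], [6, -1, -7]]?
m_A(x) = (x + 3)(x + 4)^2

The characteristic polynomial factors as (x + 3)(x + 4)^2. The minimal polynomial is ∏(x - λ)^{k_λ} where k_λ is the size of the largest Jordan block at λ.

For λ = -4: rank(A + 4I) = 2, and the largest Jordan block has size 2 (the smallest k with rank((A + 4I)^k) = rank((A + 4I)^(k+1))).
For λ = -3: rank(A + 3I) = 2, and the largest Jordan block has size 1 (the smallest k with rank((A + 3I)^k) = rank((A + 3I)^(k+1))).

So m_A(x) = (x + 3)(x + 4)^2.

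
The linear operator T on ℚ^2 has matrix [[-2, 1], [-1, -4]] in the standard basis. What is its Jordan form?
The characteristic polynomial is det(xI - A) = (x + 3)^2, so the eigenvalues are -3 (algebraic multiplicity 2).

For λ = -3: rank(A + 3I) = 1, rank((A + 3I)^2) = 0. The eigenspace has dimension 2 - 1 = 1, so there is 1 Jordan block; the rank sequence gives block sizes [2].

Assembling the blocks gives the Jordan form J above.

J = [[-3, 1], [0, -3]]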